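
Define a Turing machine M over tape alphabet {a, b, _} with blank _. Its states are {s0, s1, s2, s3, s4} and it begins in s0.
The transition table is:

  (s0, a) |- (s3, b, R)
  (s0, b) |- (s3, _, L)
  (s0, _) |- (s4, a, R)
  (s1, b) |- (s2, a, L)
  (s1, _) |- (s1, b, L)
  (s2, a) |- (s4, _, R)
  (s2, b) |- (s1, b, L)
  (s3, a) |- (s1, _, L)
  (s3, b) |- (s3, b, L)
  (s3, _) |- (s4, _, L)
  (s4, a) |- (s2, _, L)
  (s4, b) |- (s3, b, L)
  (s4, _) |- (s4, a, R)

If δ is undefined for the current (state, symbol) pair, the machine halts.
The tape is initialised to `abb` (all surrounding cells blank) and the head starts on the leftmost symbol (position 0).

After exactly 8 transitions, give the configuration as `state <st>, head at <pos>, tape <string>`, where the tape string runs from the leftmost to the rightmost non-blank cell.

state s1, head at -2, tape a_bbb

s0 | __[a]bb   read a → write b, move R, go to s3
s3 | __b[b]b   read b → write b, move L, go to s3
s3 | __[b]bb   read b → write b, move L, go to s3
s3 | _[_]bbb   read _ → write _, move L, go to s4
s4 | [_]_bbb   read _ → write a, move R, go to s4
s4 | a[_]bbb   read _ → write a, move R, go to s4
s4 | aa[b]bb   read b → write b, move L, go to s3
s3 | a[a]bbb   read a → write _, move L, go to s1
s1 | [a]_bbb
After 8 steps: state s1, head at -2, tape a_bbb.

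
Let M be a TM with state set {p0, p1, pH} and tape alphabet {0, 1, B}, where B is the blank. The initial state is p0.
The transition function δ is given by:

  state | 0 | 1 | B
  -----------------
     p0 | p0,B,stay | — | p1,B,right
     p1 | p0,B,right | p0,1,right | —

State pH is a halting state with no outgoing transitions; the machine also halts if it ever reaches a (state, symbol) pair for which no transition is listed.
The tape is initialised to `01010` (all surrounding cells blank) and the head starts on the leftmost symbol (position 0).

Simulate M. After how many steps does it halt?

8

p0 | [0]1010B   read 0 → write B, move stay, go to p0
p0 | [B]1010B   read B → write B, move right, go to p1
p1 | B[1]010B   read 1 → write 1, move right, go to p0
p0 | B1[0]10B   read 0 → write B, move stay, go to p0
p0 | B1[B]10B   read B → write B, move right, go to p1
p1 | B1B[1]0B   read 1 → write 1, move right, go to p0
p0 | B1B1[0]B   read 0 → write B, move stay, go to p0
p0 | B1B1[B]B   read B → write B, move right, go to p1
p1 | B1B1B[B]
M halts after 8 transitions.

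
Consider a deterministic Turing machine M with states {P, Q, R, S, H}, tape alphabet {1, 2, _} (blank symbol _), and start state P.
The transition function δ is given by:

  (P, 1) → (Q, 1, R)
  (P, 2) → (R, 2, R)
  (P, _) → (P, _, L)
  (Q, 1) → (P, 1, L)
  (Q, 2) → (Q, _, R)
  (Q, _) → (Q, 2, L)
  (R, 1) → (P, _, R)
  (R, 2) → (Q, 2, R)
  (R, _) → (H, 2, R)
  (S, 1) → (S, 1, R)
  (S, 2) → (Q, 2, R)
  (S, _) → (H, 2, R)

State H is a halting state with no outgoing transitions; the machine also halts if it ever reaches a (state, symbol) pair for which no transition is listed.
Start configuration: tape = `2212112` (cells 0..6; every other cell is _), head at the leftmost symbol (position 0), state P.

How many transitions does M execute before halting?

15

state=P head=0 tape=[2]212112_   (P,2)→(R,2,R)
state=R head=1 tape=2[2]12112_   (R,2)→(Q,2,R)
state=Q head=2 tape=22[1]2112_   (Q,1)→(P,1,L)
state=P head=1 tape=2[2]12112_   (P,2)→(R,2,R)
state=R head=2 tape=22[1]2112_   (R,1)→(P,_,R)
state=P head=3 tape=22_[2]112_   (P,2)→(R,2,R)
state=R head=4 tape=22_2[1]12_   (R,1)→(P,_,R)
state=P head=5 tape=22_2_[1]2_   (P,1)→(Q,1,R)
state=Q head=6 tape=22_2_1[2]_   (Q,2)→(Q,_,R)
state=Q head=7 tape=22_2_1_[_]   (Q,_)→(Q,2,L)
state=Q head=6 tape=22_2_1[_]2   (Q,_)→(Q,2,L)
state=Q head=5 tape=22_2_[1]22   (Q,1)→(P,1,L)
state=P head=4 tape=22_2[_]122   (P,_)→(P,_,L)
state=P head=3 tape=22_[2]_122   (P,2)→(R,2,R)
state=R head=4 tape=22_2[_]122   (R,_)→(H,2,R)
state=H head=5 tape=22_22[1]22
M halts after 15 transitions.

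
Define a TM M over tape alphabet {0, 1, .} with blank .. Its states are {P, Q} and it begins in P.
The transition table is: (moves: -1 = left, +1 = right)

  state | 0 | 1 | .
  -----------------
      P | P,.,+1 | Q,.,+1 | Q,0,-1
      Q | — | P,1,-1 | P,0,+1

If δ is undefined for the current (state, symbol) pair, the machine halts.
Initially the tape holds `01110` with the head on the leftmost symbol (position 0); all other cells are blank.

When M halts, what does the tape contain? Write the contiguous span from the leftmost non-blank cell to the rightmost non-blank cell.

P | [0]1110   read 0 → write ., move +1, go to P
P | .[1]110   read 1 → write ., move +1, go to Q
Q | ..[1]10   read 1 → write 1, move -1, go to P
P | .[.]110   read . → write 0, move -1, go to Q
Q | [.]0110   read . → write 0, move +1, go to P
P | 0[0]110   read 0 → write ., move +1, go to P
P | 0.[1]10   read 1 → write ., move +1, go to Q
Q | 0..[1]0   read 1 → write 1, move -1, go to P
P | 0.[.]10   read . → write 0, move -1, go to Q
Q | 0[.]010   read . → write 0, move +1, go to P
P | 00[0]10   read 0 → write ., move +1, go to P
P | 00.[1]0   read 1 → write ., move +1, go to Q
Q | 00..[0]
The non-blank tape span at halt is 00..0.

00..0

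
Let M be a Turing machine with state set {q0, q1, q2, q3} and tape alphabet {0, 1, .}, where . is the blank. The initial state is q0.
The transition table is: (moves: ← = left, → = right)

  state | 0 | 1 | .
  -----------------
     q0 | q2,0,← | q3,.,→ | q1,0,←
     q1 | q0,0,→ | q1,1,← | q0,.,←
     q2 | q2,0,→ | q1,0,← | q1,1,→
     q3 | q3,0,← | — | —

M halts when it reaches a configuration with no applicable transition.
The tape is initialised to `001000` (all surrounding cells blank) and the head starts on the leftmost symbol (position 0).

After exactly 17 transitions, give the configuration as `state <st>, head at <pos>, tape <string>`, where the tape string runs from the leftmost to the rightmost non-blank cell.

q0 | .[0]01000..   read 0 → write 0, move ←, go to q2
q2 | [.]001000..   read . → write 1, move →, go to q1
q1 | 1[0]01000..   read 0 → write 0, move →, go to q0
q0 | 10[0]1000..   read 0 → write 0, move ←, go to q2
q2 | 1[0]01000..   read 0 → write 0, move →, go to q2
q2 | 10[0]1000..   read 0 → write 0, move →, go to q2
q2 | 100[1]000..   read 1 → write 0, move ←, go to q1
q1 | 10[0]0000..   read 0 → write 0, move →, go to q0
q0 | 100[0]000..   read 0 → write 0, move ←, go to q2
q2 | 10[0]0000..   read 0 → write 0, move →, go to q2
q2 | 100[0]000..   read 0 → write 0, move →, go to q2
q2 | 1000[0]00..   read 0 → write 0, move →, go to q2
q2 | 10000[0]0..   read 0 → write 0, move →, go to q2
q2 | 100000[0]..   read 0 → write 0, move →, go to q2
q2 | 1000000[.].   read . → write 1, move →, go to q1
q1 | 10000001[.]   read . → write ., move ←, go to q0
q0 | 1000000[1].   read 1 → write ., move →, go to q3
q3 | 1000000.[.]
After 17 steps: state q3, head at 7, tape 1000000.

state q3, head at 7, tape 1000000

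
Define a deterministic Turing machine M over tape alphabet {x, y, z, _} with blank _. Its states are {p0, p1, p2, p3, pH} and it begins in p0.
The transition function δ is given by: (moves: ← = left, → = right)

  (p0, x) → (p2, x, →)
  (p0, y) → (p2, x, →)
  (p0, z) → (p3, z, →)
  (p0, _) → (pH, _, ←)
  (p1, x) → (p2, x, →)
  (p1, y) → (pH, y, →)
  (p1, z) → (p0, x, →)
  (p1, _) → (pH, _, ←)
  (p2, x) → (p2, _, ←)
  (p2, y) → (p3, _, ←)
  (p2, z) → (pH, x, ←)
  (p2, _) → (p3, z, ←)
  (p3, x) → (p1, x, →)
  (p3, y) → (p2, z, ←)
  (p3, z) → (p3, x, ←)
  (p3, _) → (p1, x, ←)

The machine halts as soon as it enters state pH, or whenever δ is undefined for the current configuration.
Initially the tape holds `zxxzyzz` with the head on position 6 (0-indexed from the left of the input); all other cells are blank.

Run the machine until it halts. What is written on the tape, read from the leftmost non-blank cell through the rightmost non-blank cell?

p0 | zxxzyz[z]___   read z → write z, move →, go to p3
p3 | zxxzyzz[_]__   read _ → write x, move ←, go to p1
p1 | zxxzyz[z]x__   read z → write x, move →, go to p0
p0 | zxxzyzx[x]__   read x → write x, move →, go to p2
p2 | zxxzyzxx[_]_   read _ → write z, move ←, go to p3
p3 | zxxzyzx[x]z_   read x → write x, move →, go to p1
p1 | zxxzyzxx[z]_   read z → write x, move →, go to p0
p0 | zxxzyzxxx[_]   read _ → write _, move ←, go to pH
pH | zxxzyzxx[x]_
The non-blank tape span at halt is zxxzyzxxx.

zxxzyzxxx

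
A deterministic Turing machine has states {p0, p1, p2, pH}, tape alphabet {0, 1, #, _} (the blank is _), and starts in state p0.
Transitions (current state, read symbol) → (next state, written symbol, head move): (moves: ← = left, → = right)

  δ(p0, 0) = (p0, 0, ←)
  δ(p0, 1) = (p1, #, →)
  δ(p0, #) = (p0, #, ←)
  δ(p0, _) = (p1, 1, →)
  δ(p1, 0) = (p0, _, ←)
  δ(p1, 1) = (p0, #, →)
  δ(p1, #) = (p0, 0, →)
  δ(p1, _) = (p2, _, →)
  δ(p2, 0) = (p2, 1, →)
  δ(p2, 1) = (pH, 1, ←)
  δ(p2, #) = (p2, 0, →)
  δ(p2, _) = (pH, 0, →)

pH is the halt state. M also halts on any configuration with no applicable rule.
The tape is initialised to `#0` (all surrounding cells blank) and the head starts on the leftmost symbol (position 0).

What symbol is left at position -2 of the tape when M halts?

1

p0 | __[#]0__   read # → write #, move ←, go to p0
p0 | _[_]#0__   read _ → write 1, move →, go to p1
p1 | _1[#]0__   read # → write 0, move →, go to p0
p0 | _10[0]__   read 0 → write 0, move ←, go to p0
p0 | _1[0]0__   read 0 → write 0, move ←, go to p0
p0 | _[1]00__   read 1 → write #, move →, go to p1
p1 | _#[0]0__   read 0 → write _, move ←, go to p0
p0 | _[#]_0__   read # → write #, move ←, go to p0
p0 | [_]#_0__   read _ → write 1, move →, go to p1
p1 | 1[#]_0__   read # → write 0, move →, go to p0
p0 | 10[_]0__   read _ → write 1, move →, go to p1
p1 | 101[0]__   read 0 → write _, move ←, go to p0
p0 | 10[1]___   read 1 → write #, move →, go to p1
p1 | 10#[_]__   read _ → write _, move →, go to p2
p2 | 10#_[_]_   read _ → write 0, move →, go to pH
pH | 10#_0[_]
Cell -2 holds 1 when M halts.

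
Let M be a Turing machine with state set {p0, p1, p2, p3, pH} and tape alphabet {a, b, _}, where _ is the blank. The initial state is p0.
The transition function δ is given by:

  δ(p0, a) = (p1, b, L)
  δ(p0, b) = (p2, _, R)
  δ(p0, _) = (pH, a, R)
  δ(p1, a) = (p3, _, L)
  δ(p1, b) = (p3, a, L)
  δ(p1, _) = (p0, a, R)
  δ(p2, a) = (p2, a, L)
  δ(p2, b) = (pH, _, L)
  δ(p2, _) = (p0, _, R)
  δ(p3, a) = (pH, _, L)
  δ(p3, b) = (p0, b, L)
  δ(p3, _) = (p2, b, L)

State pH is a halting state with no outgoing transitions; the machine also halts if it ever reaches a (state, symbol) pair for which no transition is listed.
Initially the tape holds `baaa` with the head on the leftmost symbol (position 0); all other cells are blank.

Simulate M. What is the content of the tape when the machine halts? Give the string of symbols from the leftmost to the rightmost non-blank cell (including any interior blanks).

p0 | [b]aaa___   read b → write _, move R, go to p2
p2 | _[a]aa___   read a → write a, move L, go to p2
p2 | [_]aaa___   read _ → write _, move R, go to p0
p0 | _[a]aa___   read a → write b, move L, go to p1
p1 | [_]baa___   read _ → write a, move R, go to p0
p0 | a[b]aa___   read b → write _, move R, go to p2
p2 | a_[a]a___   read a → write a, move L, go to p2
p2 | a[_]aa___   read _ → write _, move R, go to p0
p0 | a_[a]a___   read a → write b, move L, go to p1
p1 | a[_]ba___   read _ → write a, move R, go to p0
p0 | aa[b]a___   read b → write _, move R, go to p2
p2 | aa_[a]___   read a → write a, move L, go to p2
p2 | aa[_]a___   read _ → write _, move R, go to p0
p0 | aa_[a]___   read a → write b, move L, go to p1
p1 | aa[_]b___   read _ → write a, move R, go to p0
p0 | aaa[b]___   read b → write _, move R, go to p2
p2 | aaa_[_]__   read _ → write _, move R, go to p0
p0 | aaa__[_]_   read _ → write a, move R, go to pH
pH | aaa__a[_]
The non-blank tape span at halt is aaa__a.

aaa__a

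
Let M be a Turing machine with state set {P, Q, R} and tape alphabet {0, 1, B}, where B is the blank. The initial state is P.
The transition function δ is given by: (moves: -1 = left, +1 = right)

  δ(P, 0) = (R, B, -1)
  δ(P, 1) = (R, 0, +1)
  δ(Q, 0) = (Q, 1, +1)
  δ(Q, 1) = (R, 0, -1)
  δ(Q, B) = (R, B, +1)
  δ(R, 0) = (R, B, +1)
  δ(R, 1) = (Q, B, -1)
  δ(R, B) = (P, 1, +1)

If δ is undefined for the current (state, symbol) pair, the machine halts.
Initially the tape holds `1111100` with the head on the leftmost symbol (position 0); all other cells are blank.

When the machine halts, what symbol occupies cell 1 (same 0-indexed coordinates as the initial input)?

B

P | [1]111100BB   read 1 → write 0, move +1, go to R
R | 0[1]11100BB   read 1 → write B, move -1, go to Q
Q | [0]B11100BB   read 0 → write 1, move +1, go to Q
Q | 1[B]11100BB   read B → write B, move +1, go to R
R | 1B[1]1100BB   read 1 → write B, move -1, go to Q
Q | 1[B]B1100BB   read B → write B, move +1, go to R
R | 1B[B]1100BB   read B → write 1, move +1, go to P
P | 1B1[1]100BB   read 1 → write 0, move +1, go to R
R | 1B10[1]00BB   read 1 → write B, move -1, go to Q
Q | 1B1[0]B00BB   read 0 → write 1, move +1, go to Q
Q | 1B11[B]00BB   read B → write B, move +1, go to R
R | 1B11B[0]0BB   read 0 → write B, move +1, go to R
R | 1B11BB[0]BB   read 0 → write B, move +1, go to R
R | 1B11BBB[B]B   read B → write 1, move +1, go to P
P | 1B11BBB1[B]
Cell 1 holds B when M halts.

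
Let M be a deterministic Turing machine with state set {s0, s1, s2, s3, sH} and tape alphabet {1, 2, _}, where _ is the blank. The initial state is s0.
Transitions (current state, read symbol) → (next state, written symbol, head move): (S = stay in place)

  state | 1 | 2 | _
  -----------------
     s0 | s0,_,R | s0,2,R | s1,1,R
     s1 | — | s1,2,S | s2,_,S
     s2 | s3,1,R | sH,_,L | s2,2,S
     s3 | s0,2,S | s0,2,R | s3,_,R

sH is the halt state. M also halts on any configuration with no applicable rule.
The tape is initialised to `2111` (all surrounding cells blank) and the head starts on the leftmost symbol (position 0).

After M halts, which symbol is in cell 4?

s0 | [2]111__   read 2 → write 2, move R, go to s0
s0 | 2[1]11__   read 1 → write _, move R, go to s0
s0 | 2_[1]1__   read 1 → write _, move R, go to s0
s0 | 2__[1]__   read 1 → write _, move R, go to s0
s0 | 2___[_]_   read _ → write 1, move R, go to s1
s1 | 2___1[_]   read _ → write _, move S, go to s2
s2 | 2___1[_]   read _ → write 2, move S, go to s2
s2 | 2___1[2]   read 2 → write _, move L, go to sH
sH | 2___[1]_
Cell 4 holds 1 when M halts.

1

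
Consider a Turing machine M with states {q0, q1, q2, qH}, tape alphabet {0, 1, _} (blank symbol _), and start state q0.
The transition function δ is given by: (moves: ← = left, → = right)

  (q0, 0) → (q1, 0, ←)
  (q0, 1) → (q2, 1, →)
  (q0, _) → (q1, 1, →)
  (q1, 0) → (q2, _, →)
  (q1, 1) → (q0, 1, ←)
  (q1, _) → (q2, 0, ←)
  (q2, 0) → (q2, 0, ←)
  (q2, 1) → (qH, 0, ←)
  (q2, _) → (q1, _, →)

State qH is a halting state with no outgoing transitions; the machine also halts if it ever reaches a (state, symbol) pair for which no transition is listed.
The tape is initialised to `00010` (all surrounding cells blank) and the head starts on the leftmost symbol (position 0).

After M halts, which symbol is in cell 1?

_

q0 | __[0]0010   read 0 → write 0, move ←, go to q1
q1 | _[_]00010   read _ → write 0, move ←, go to q2
q2 | [_]000010   read _ → write _, move →, go to q1
q1 | _[0]00010   read 0 → write _, move →, go to q2
q2 | __[0]0010   read 0 → write 0, move ←, go to q2
q2 | _[_]00010   read _ → write _, move →, go to q1
q1 | __[0]0010   read 0 → write _, move →, go to q2
q2 | ___[0]010   read 0 → write 0, move ←, go to q2
q2 | __[_]0010   read _ → write _, move →, go to q1
q1 | ___[0]010   read 0 → write _, move →, go to q2
q2 | ____[0]10   read 0 → write 0, move ←, go to q2
q2 | ___[_]010   read _ → write _, move →, go to q1
q1 | ____[0]10   read 0 → write _, move →, go to q2
q2 | _____[1]0   read 1 → write 0, move ←, go to qH
qH | ____[_]00
Cell 1 holds _ when M halts.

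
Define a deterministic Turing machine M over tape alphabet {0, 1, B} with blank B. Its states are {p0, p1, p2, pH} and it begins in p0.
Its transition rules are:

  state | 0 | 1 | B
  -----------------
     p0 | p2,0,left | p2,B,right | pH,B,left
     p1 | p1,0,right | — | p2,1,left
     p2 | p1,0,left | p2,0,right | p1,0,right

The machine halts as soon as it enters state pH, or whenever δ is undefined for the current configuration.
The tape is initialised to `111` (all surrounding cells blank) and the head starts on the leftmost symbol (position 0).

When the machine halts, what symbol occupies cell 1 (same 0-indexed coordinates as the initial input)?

0

state=p0 head=0 tape=[1]11BB   (p0,1)→(p2,B,right)
state=p2 head=1 tape=B[1]1BB   (p2,1)→(p2,0,right)
state=p2 head=2 tape=B0[1]BB   (p2,1)→(p2,0,right)
state=p2 head=3 tape=B00[B]B   (p2,B)→(p1,0,right)
state=p1 head=4 tape=B000[B]   (p1,B)→(p2,1,left)
state=p2 head=3 tape=B00[0]1   (p2,0)→(p1,0,left)
state=p1 head=2 tape=B0[0]01   (p1,0)→(p1,0,right)
state=p1 head=3 tape=B00[0]1   (p1,0)→(p1,0,right)
state=p1 head=4 tape=B000[1]
Cell 1 holds 0 when M halts.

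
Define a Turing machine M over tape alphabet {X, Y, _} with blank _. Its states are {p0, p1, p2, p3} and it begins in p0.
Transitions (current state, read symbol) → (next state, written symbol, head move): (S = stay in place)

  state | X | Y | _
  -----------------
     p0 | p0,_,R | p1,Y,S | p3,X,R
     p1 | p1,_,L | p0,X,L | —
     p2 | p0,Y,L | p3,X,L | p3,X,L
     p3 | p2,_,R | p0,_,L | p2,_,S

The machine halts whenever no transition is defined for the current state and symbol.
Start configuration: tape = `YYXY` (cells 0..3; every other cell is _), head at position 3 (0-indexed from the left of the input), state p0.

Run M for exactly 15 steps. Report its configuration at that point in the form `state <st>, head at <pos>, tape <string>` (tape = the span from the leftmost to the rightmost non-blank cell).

p0 | YYX[Y]___   read Y → write Y, move S, go to p1
p1 | YYX[Y]___   read Y → write X, move L, go to p0
p0 | YY[X]X___   read X → write _, move R, go to p0
p0 | YY_[X]___   read X → write _, move R, go to p0
p0 | YY__[_]__   read _ → write X, move R, go to p3
p3 | YY__X[_]_   read _ → write _, move S, go to p2
p2 | YY__X[_]_   read _ → write X, move L, go to p3
p3 | YY__[X]X_   read X → write _, move R, go to p2
p2 | YY___[X]_   read X → write Y, move L, go to p0
p0 | YY__[_]Y_   read _ → write X, move R, go to p3
p3 | YY__X[Y]_   read Y → write _, move L, go to p0
p0 | YY__[X]__   read X → write _, move R, go to p0
p0 | YY___[_]_   read _ → write X, move R, go to p3
p3 | YY___X[_]   read _ → write _, move S, go to p2
p2 | YY___X[_]   read _ → write X, move L, go to p3
p3 | YY___[X]X
After 15 steps: state p3, head at 5, tape YY___XX.

state p3, head at 5, tape YY___XX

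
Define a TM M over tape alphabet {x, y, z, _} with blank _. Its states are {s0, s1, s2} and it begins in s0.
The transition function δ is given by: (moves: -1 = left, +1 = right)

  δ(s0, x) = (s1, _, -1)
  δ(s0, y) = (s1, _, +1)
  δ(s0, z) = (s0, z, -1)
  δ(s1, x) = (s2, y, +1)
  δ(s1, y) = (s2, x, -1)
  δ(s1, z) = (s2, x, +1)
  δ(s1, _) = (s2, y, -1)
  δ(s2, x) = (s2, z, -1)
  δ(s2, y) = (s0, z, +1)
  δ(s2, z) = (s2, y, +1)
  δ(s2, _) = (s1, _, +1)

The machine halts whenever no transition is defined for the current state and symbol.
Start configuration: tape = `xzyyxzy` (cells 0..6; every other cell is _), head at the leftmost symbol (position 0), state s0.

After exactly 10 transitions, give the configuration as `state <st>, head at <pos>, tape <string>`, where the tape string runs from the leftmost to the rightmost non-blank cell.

state s1, head at 4, tape y_xz_xzy

state=s0 head=0 tape=__[x]zyyxzy   (s0,x)→(s1,_,-1)
state=s1 head=-1 tape=_[_]_zyyxzy   (s1,_)→(s2,y,-1)
state=s2 head=-2 tape=[_]y_zyyxzy   (s2,_)→(s1,_,+1)
state=s1 head=-1 tape=_[y]_zyyxzy   (s1,y)→(s2,x,-1)
state=s2 head=-2 tape=[_]x_zyyxzy   (s2,_)→(s1,_,+1)
state=s1 head=-1 tape=_[x]_zyyxzy   (s1,x)→(s2,y,+1)
state=s2 head=0 tape=_y[_]zyyxzy   (s2,_)→(s1,_,+1)
state=s1 head=1 tape=_y_[z]yyxzy   (s1,z)→(s2,x,+1)
state=s2 head=2 tape=_y_x[y]yxzy   (s2,y)→(s0,z,+1)
state=s0 head=3 tape=_y_xz[y]xzy   (s0,y)→(s1,_,+1)
state=s1 head=4 tape=_y_xz_[x]zy
After 10 steps: state s1, head at 4, tape y_xz_xzy.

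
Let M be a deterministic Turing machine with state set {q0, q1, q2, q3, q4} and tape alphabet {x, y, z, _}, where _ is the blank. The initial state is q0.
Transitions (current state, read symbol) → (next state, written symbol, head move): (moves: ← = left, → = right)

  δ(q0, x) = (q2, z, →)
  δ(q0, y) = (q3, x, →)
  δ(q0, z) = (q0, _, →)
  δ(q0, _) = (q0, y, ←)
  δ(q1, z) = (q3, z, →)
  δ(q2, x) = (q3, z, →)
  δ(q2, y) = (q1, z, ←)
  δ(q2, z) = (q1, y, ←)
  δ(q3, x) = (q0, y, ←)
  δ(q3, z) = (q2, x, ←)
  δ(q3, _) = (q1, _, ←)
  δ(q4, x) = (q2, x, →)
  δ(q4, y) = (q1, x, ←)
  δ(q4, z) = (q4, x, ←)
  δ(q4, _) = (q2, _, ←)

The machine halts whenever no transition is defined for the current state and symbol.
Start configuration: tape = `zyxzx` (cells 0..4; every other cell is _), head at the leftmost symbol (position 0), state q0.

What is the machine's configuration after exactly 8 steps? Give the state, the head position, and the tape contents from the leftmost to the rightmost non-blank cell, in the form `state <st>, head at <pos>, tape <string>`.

state q1, head at 0, tape yxzx

state=q0 head=0 tape=[z]yxzx   (q0,z)→(q0,_,→)
state=q0 head=1 tape=_[y]xzx   (q0,y)→(q3,x,→)
state=q3 head=2 tape=_x[x]zx   (q3,x)→(q0,y,←)
state=q0 head=1 tape=_[x]yzx   (q0,x)→(q2,z,→)
state=q2 head=2 tape=_z[y]zx   (q2,y)→(q1,z,←)
state=q1 head=1 tape=_[z]zzx   (q1,z)→(q3,z,→)
state=q3 head=2 tape=_z[z]zx   (q3,z)→(q2,x,←)
state=q2 head=1 tape=_[z]xzx   (q2,z)→(q1,y,←)
state=q1 head=0 tape=[_]yxzx
After 8 steps: state q1, head at 0, tape yxzx.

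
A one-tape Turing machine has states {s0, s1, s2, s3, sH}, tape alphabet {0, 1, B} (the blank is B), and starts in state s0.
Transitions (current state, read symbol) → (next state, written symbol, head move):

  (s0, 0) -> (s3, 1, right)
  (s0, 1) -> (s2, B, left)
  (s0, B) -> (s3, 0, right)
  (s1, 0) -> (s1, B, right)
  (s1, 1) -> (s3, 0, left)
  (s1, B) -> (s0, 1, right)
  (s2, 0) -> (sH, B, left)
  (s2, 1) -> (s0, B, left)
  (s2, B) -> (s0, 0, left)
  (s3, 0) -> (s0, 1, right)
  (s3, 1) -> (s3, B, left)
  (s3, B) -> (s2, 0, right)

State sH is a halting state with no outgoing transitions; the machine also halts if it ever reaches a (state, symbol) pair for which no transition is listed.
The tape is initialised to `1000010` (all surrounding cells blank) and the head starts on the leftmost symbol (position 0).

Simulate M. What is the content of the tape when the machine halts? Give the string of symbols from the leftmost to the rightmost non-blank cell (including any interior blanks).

01101100

state=s0 head=0 tape=BB[1]000010   (s0,1)→(s2,B,left)
state=s2 head=-1 tape=B[B]B000010   (s2,B)→(s0,0,left)
state=s0 head=-2 tape=[B]0B000010   (s0,B)→(s3,0,right)
state=s3 head=-1 tape=0[0]B000010   (s3,0)→(s0,1,right)
state=s0 head=0 tape=01[B]000010   (s0,B)→(s3,0,right)
state=s3 head=1 tape=010[0]00010   (s3,0)→(s0,1,right)
state=s0 head=2 tape=0101[0]0010   (s0,0)→(s3,1,right)
state=s3 head=3 tape=01011[0]010   (s3,0)→(s0,1,right)
state=s0 head=4 tape=010111[0]10   (s0,0)→(s3,1,right)
state=s3 head=5 tape=0101111[1]0   (s3,1)→(s3,B,left)
state=s3 head=4 tape=010111[1]B0   (s3,1)→(s3,B,left)
state=s3 head=3 tape=01011[1]BB0   (s3,1)→(s3,B,left)
state=s3 head=2 tape=0101[1]BBB0   (s3,1)→(s3,B,left)
state=s3 head=1 tape=010[1]BBBB0   (s3,1)→(s3,B,left)
state=s3 head=0 tape=01[0]BBBBB0   (s3,0)→(s0,1,right)
state=s0 head=1 tape=011[B]BBBB0   (s0,B)→(s3,0,right)
state=s3 head=2 tape=0110[B]BBB0   (s3,B)→(s2,0,right)
state=s2 head=3 tape=01100[B]BB0   (s2,B)→(s0,0,left)
state=s0 head=2 tape=0110[0]0BB0   (s0,0)→(s3,1,right)
state=s3 head=3 tape=01101[0]BB0   (s3,0)→(s0,1,right)
state=s0 head=4 tape=011011[B]B0   (s0,B)→(s3,0,right)
state=s3 head=5 tape=0110110[B]0   (s3,B)→(s2,0,right)
state=s2 head=6 tape=01101100[0]   (s2,0)→(sH,B,left)
state=sH head=5 tape=0110110[0]B
The non-blank tape span at halt is 01101100.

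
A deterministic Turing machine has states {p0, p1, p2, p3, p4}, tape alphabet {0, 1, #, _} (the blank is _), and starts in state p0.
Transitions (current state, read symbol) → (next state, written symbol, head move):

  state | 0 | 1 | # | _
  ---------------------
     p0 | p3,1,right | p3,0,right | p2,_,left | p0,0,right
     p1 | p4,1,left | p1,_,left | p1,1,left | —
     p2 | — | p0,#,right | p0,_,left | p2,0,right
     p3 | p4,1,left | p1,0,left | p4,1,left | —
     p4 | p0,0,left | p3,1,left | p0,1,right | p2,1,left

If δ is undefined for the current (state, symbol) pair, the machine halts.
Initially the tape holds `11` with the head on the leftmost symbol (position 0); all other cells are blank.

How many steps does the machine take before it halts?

10

p0 | __[1]1   read 1 → write 0, move right, go to p3
p3 | __0[1]   read 1 → write 0, move left, go to p1
p1 | __[0]0   read 0 → write 1, move left, go to p4
p4 | _[_]10   read _ → write 1, move left, go to p2
p2 | [_]110   read _ → write 0, move right, go to p2
p2 | 0[1]10   read 1 → write #, move right, go to p0
p0 | 0#[1]0   read 1 → write 0, move right, go to p3
p3 | 0#0[0]   read 0 → write 1, move left, go to p4
p4 | 0#[0]1   read 0 → write 0, move left, go to p0
p0 | 0[#]01   read # → write _, move left, go to p2
p2 | [0]_01
M halts after 10 transitions.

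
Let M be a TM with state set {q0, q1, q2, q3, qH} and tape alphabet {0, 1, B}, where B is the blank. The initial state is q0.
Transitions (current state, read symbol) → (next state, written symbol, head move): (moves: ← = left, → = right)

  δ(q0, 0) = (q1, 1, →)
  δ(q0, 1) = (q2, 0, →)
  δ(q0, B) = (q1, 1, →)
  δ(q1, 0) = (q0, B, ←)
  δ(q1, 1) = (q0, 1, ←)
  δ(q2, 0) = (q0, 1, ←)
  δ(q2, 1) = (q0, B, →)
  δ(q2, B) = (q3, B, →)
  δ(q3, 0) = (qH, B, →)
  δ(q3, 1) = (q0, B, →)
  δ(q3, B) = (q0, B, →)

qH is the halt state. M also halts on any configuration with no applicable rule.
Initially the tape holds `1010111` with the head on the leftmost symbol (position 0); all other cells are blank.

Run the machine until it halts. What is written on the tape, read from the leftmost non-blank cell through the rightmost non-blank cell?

q0 | [1]010111BBBB   read 1 → write 0, move →, go to q2
q2 | 0[0]10111BBBB   read 0 → write 1, move ←, go to q0
q0 | [0]110111BBBB   read 0 → write 1, move →, go to q1
q1 | 1[1]10111BBBB   read 1 → write 1, move ←, go to q0
q0 | [1]110111BBBB   read 1 → write 0, move →, go to q2
q2 | 0[1]10111BBBB   read 1 → write B, move →, go to q0
q0 | 0B[1]0111BBBB   read 1 → write 0, move →, go to q2
q2 | 0B0[0]111BBBB   read 0 → write 1, move ←, go to q0
q0 | 0B[0]1111BBBB   read 0 → write 1, move →, go to q1
q1 | 0B1[1]111BBBB   read 1 → write 1, move ←, go to q0
q0 | 0B[1]1111BBBB   read 1 → write 0, move →, go to q2
q2 | 0B0[1]111BBBB   read 1 → write B, move →, go to q0
q0 | 0B0B[1]11BBBB   read 1 → write 0, move →, go to q2
q2 | 0B0B0[1]1BBBB   read 1 → write B, move →, go to q0
q0 | 0B0B0B[1]BBBB   read 1 → write 0, move →, go to q2
q2 | 0B0B0B0[B]BBB   read B → write B, move →, go to q3
q3 | 0B0B0B0B[B]BB   read B → write B, move →, go to q0
q0 | 0B0B0B0BB[B]B   read B → write 1, move →, go to q1
q1 | 0B0B0B0BB1[B]
The non-blank tape span at halt is 0B0B0B0BB1.

0B0B0B0BB1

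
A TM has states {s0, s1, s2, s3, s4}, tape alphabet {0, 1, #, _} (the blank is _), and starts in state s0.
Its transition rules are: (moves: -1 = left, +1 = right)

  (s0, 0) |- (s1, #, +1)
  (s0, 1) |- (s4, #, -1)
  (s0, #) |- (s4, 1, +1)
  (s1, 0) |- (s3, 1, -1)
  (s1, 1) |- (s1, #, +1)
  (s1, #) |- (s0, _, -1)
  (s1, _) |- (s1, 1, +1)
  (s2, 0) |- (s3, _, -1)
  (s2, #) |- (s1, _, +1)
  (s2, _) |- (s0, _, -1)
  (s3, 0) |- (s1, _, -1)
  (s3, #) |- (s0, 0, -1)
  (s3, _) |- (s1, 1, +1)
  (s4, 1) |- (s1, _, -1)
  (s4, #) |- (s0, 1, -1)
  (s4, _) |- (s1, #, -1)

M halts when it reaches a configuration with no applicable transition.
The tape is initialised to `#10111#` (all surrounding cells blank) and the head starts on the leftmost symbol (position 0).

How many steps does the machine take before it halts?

5

s0 | [#]10111#   read # → write 1, move +1, go to s4
s4 | 1[1]0111#   read 1 → write _, move -1, go to s1
s1 | [1]_0111#   read 1 → write #, move +1, go to s1
s1 | #[_]0111#   read _ → write 1, move +1, go to s1
s1 | #1[0]111#   read 0 → write 1, move -1, go to s3
s3 | #[1]1111#
M halts after 5 transitions.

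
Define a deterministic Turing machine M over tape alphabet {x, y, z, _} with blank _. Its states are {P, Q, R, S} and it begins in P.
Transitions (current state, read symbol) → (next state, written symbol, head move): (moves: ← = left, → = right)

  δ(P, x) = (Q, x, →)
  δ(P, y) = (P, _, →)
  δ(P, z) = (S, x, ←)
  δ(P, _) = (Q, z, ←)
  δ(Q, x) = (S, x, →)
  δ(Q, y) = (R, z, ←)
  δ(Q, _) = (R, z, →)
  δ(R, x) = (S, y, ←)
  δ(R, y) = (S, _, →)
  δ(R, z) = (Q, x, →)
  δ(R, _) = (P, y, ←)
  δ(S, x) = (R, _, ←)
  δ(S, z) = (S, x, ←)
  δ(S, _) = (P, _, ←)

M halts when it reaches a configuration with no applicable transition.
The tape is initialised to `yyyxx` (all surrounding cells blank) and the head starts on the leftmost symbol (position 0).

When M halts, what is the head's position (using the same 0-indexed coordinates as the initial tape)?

2

P | [y]yyxx__   read y → write _, move →, go to P
P | _[y]yxx__   read y → write _, move →, go to P
P | __[y]xx__   read y → write _, move →, go to P
P | ___[x]x__   read x → write x, move →, go to Q
Q | ___x[x]__   read x → write x, move →, go to S
S | ___xx[_]_   read _ → write _, move ←, go to P
P | ___x[x]__   read x → write x, move →, go to Q
Q | ___xx[_]_   read _ → write z, move →, go to R
R | ___xxz[_]   read _ → write y, move ←, go to P
P | ___xx[z]y   read z → write x, move ←, go to S
S | ___x[x]xy   read x → write _, move ←, go to R
R | ___[x]_xy   read x → write y, move ←, go to S
S | __[_]y_xy   read _ → write _, move ←, go to P
P | _[_]_y_xy   read _ → write z, move ←, go to Q
Q | [_]z_y_xy   read _ → write z, move →, go to R
R | z[z]_y_xy   read z → write x, move →, go to Q
Q | zx[_]y_xy   read _ → write z, move →, go to R
R | zxz[y]_xy   read y → write _, move →, go to S
S | zxz_[_]xy   read _ → write _, move ←, go to P
P | zxz[_]_xy   read _ → write z, move ←, go to Q
Q | zx[z]z_xy
At halt the head is at cell 2.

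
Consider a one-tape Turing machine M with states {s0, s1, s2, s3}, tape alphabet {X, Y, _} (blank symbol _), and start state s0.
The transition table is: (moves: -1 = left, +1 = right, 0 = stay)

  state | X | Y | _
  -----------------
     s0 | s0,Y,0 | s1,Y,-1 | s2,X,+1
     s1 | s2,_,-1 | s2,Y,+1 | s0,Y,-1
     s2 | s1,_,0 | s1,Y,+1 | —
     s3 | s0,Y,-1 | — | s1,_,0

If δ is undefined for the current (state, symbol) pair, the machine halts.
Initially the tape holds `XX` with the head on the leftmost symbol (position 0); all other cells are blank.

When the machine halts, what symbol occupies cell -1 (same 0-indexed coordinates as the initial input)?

Y

s0 | __[X]X_   read X → write Y, move 0, go to s0
s0 | __[Y]X_   read Y → write Y, move -1, go to s1
s1 | _[_]YX_   read _ → write Y, move -1, go to s0
s0 | [_]YYX_   read _ → write X, move +1, go to s2
s2 | X[Y]YX_   read Y → write Y, move +1, go to s1
s1 | XY[Y]X_   read Y → write Y, move +1, go to s2
s2 | XYY[X]_   read X → write _, move 0, go to s1
s1 | XYY[_]_   read _ → write Y, move -1, go to s0
s0 | XY[Y]Y_   read Y → write Y, move -1, go to s1
s1 | X[Y]YY_   read Y → write Y, move +1, go to s2
s2 | XY[Y]Y_   read Y → write Y, move +1, go to s1
s1 | XYY[Y]_   read Y → write Y, move +1, go to s2
s2 | XYYY[_]
Cell -1 holds Y when M halts.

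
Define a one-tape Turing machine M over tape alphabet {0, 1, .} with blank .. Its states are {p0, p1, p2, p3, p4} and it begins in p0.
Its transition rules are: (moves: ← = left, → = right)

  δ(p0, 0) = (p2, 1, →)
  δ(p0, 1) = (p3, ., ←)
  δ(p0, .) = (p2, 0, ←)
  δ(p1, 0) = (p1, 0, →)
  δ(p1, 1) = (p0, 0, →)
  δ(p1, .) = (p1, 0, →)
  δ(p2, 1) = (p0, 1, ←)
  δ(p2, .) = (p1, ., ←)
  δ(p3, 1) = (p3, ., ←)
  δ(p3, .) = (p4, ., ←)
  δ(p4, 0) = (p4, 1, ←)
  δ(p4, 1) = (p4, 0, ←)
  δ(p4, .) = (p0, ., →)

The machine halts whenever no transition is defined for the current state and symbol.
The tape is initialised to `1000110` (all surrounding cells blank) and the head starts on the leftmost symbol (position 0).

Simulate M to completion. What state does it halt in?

p0 | ...[1]000110   read 1 → write ., move ←, go to p3
p3 | ..[.].000110   read . → write ., move ←, go to p4
p4 | .[.]..000110   read . → write ., move →, go to p0
p0 | ..[.].000110   read . → write 0, move ←, go to p2
p2 | .[.]0.000110   read . → write ., move ←, go to p1
p1 | [.].0.000110   read . → write 0, move →, go to p1
p1 | 0[.]0.000110   read . → write 0, move →, go to p1
p1 | 00[0].000110   read 0 → write 0, move →, go to p1
p1 | 000[.]000110   read . → write 0, move →, go to p1
p1 | 0000[0]00110   read 0 → write 0, move →, go to p1
p1 | 00000[0]0110   read 0 → write 0, move →, go to p1
p1 | 000000[0]110   read 0 → write 0, move →, go to p1
p1 | 0000000[1]10   read 1 → write 0, move →, go to p0
p0 | 00000000[1]0   read 1 → write ., move ←, go to p3
p3 | 0000000[0].0
No transition is defined for (p3, 0); M halts in state p3.

p3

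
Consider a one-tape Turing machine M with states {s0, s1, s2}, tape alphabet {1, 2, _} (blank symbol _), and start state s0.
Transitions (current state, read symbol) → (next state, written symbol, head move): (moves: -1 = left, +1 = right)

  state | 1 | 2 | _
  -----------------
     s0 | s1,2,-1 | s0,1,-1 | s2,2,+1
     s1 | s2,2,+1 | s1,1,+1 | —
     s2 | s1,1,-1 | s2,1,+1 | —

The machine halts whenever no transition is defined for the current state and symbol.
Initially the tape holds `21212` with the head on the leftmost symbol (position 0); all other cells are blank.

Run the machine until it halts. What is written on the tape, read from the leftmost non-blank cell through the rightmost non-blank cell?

s0 | _[2]1212_   read 2 → write 1, move -1, go to s0
s0 | [_]11212_   read _ → write 2, move +1, go to s2
s2 | 2[1]1212_   read 1 → write 1, move -1, go to s1
s1 | [2]11212_   read 2 → write 1, move +1, go to s1
s1 | 1[1]1212_   read 1 → write 2, move +1, go to s2
s2 | 12[1]212_   read 1 → write 1, move -1, go to s1
s1 | 1[2]1212_   read 2 → write 1, move +1, go to s1
s1 | 11[1]212_   read 1 → write 2, move +1, go to s2
s2 | 112[2]12_   read 2 → write 1, move +1, go to s2
s2 | 1121[1]2_   read 1 → write 1, move -1, go to s1
s1 | 112[1]12_   read 1 → write 2, move +1, go to s2
s2 | 1122[1]2_   read 1 → write 1, move -1, go to s1
s1 | 112[2]12_   read 2 → write 1, move +1, go to s1
s1 | 1121[1]2_   read 1 → write 2, move +1, go to s2
s2 | 11212[2]_   read 2 → write 1, move +1, go to s2
s2 | 112121[_]
The non-blank tape span at halt is 112121.

112121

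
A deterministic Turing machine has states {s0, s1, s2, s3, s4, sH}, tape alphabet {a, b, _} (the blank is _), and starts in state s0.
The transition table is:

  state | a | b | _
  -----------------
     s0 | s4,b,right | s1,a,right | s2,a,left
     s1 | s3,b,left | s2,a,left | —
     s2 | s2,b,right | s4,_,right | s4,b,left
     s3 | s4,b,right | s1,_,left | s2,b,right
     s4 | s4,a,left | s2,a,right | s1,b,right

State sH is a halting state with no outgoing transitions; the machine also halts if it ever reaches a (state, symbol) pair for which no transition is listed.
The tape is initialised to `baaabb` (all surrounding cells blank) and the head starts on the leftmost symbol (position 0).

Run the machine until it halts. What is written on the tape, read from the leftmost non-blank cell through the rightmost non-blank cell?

b_b_bb

state=s0 head=0 tape=_[b]aaabb_   (s0,b)→(s1,a,right)
state=s1 head=1 tape=_a[a]aabb_   (s1,a)→(s3,b,left)
state=s3 head=0 tape=_[a]baabb_   (s3,a)→(s4,b,right)
state=s4 head=1 tape=_b[b]aabb_   (s4,b)→(s2,a,right)
state=s2 head=2 tape=_ba[a]abb_   (s2,a)→(s2,b,right)
state=s2 head=3 tape=_bab[a]bb_   (s2,a)→(s2,b,right)
state=s2 head=4 tape=_babb[b]b_   (s2,b)→(s4,_,right)
state=s4 head=5 tape=_babb_[b]_   (s4,b)→(s2,a,right)
state=s2 head=6 tape=_babb_a[_]   (s2,_)→(s4,b,left)
state=s4 head=5 tape=_babb_[a]b   (s4,a)→(s4,a,left)
state=s4 head=4 tape=_babb[_]ab   (s4,_)→(s1,b,right)
state=s1 head=5 tape=_babbb[a]b   (s1,a)→(s3,b,left)
state=s3 head=4 tape=_babb[b]bb   (s3,b)→(s1,_,left)
state=s1 head=3 tape=_bab[b]_bb   (s1,b)→(s2,a,left)
state=s2 head=2 tape=_ba[b]a_bb   (s2,b)→(s4,_,right)
state=s4 head=3 tape=_ba_[a]_bb   (s4,a)→(s4,a,left)
state=s4 head=2 tape=_ba[_]a_bb   (s4,_)→(s1,b,right)
state=s1 head=3 tape=_bab[a]_bb   (s1,a)→(s3,b,left)
state=s3 head=2 tape=_ba[b]b_bb   (s3,b)→(s1,_,left)
state=s1 head=1 tape=_b[a]_b_bb   (s1,a)→(s3,b,left)
state=s3 head=0 tape=_[b]b_b_bb   (s3,b)→(s1,_,left)
state=s1 head=-1 tape=[_]_b_b_bb
The non-blank tape span at halt is b_b_bb.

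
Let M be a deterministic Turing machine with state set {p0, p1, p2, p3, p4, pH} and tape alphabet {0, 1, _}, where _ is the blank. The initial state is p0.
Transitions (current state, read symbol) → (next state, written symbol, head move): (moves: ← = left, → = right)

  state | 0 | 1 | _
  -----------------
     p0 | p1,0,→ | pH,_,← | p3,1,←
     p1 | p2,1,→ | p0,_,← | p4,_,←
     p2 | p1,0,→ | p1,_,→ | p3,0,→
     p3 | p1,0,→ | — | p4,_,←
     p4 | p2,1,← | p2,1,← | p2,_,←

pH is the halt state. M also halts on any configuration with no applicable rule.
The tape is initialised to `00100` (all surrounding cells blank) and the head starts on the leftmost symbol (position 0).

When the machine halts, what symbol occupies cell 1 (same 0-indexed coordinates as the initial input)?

_

state=p0 head=0 tape=_[0]0100_   (p0,0)→(p1,0,→)
state=p1 head=1 tape=_0[0]100_   (p1,0)→(p2,1,→)
state=p2 head=2 tape=_01[1]00_   (p2,1)→(p1,_,→)
state=p1 head=3 tape=_01_[0]0_   (p1,0)→(p2,1,→)
state=p2 head=4 tape=_01_1[0]_   (p2,0)→(p1,0,→)
state=p1 head=5 tape=_01_10[_]   (p1,_)→(p4,_,←)
state=p4 head=4 tape=_01_1[0]_   (p4,0)→(p2,1,←)
state=p2 head=3 tape=_01_[1]1_   (p2,1)→(p1,_,→)
state=p1 head=4 tape=_01__[1]_   (p1,1)→(p0,_,←)
state=p0 head=3 tape=_01_[_]__   (p0,_)→(p3,1,←)
state=p3 head=2 tape=_01[_]1__   (p3,_)→(p4,_,←)
state=p4 head=1 tape=_0[1]_1__   (p4,1)→(p2,1,←)
state=p2 head=0 tape=_[0]1_1__   (p2,0)→(p1,0,→)
state=p1 head=1 tape=_0[1]_1__   (p1,1)→(p0,_,←)
state=p0 head=0 tape=_[0]__1__   (p0,0)→(p1,0,→)
state=p1 head=1 tape=_0[_]_1__   (p1,_)→(p4,_,←)
state=p4 head=0 tape=_[0]__1__   (p4,0)→(p2,1,←)
state=p2 head=-1 tape=[_]1__1__   (p2,_)→(p3,0,→)
state=p3 head=0 tape=0[1]__1__
Cell 1 holds _ when M halts.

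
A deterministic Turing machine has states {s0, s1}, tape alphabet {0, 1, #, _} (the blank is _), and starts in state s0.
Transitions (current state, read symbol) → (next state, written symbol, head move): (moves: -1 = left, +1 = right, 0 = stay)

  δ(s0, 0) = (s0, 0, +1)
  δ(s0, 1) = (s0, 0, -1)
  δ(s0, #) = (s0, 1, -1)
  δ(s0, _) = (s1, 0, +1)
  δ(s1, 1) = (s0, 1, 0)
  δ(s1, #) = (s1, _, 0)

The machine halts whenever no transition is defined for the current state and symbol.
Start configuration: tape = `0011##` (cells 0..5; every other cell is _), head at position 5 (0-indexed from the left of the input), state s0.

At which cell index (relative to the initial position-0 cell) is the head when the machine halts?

7

state=s0 head=5 tape=0011#[#]__   (s0,#)→(s0,1,-1)
state=s0 head=4 tape=0011[#]1__   (s0,#)→(s0,1,-1)
state=s0 head=3 tape=001[1]11__   (s0,1)→(s0,0,-1)
state=s0 head=2 tape=00[1]011__   (s0,1)→(s0,0,-1)
state=s0 head=1 tape=0[0]0011__   (s0,0)→(s0,0,+1)
state=s0 head=2 tape=00[0]011__   (s0,0)→(s0,0,+1)
state=s0 head=3 tape=000[0]11__   (s0,0)→(s0,0,+1)
state=s0 head=4 tape=0000[1]1__   (s0,1)→(s0,0,-1)
state=s0 head=3 tape=000[0]01__   (s0,0)→(s0,0,+1)
state=s0 head=4 tape=0000[0]1__   (s0,0)→(s0,0,+1)
state=s0 head=5 tape=00000[1]__   (s0,1)→(s0,0,-1)
state=s0 head=4 tape=0000[0]0__   (s0,0)→(s0,0,+1)
state=s0 head=5 tape=00000[0]__   (s0,0)→(s0,0,+1)
state=s0 head=6 tape=000000[_]_   (s0,_)→(s1,0,+1)
state=s1 head=7 tape=0000000[_]
At halt the head is at cell 7.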